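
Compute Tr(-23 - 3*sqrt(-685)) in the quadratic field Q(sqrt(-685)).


Tr(a + b*sqrt(d)) = (a + b*sqrt(d)) + (a - b*sqrt(d)) = 2a
= 2 * (-23)
= -46

-46


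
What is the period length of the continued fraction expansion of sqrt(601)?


Run the CF algorithm for sqrt(601).
a_0 = floor(sqrt(601)) = 24; set m_0=0, q_0=1.
Recurrence: m' = q*a - m,  q' = (d - m'^2)/q,  a' = floor((a_0 + m')/q').
  step 1: m=24, q=25, a=1
  step 2: m=1, q=24, a=1
  step 3: m=23, q=3, a=15
  step 4: m=22, q=39, a=1
  step 5: m=17, q=8, a=5
  step 6: m=23, q=9, a=5
  step 7: m=22, q=13, a=3
  step 8: m=17, q=24, a=1
  step 9: m=7, q=23, a=1
  step 10: m=16, q=15, a=2
  step 11: m=14, q=27, a=1
  step 12: m=13, q=16, a=2
  step 13: m=19, q=15, a=2
  step 14: m=11, q=32, a=1
  step 15: m=21, q=5, a=9
  step 16: m=24, q=5, a=9
  step 17: m=21, q=32, a=1
  step 18: m=11, q=15, a=2
  step 19: m=19, q=16, a=2
  step 20: m=13, q=27, a=1
  step 21: m=14, q=15, a=2
  step 22: m=16, q=23, a=1
  step 23: m=7, q=24, a=1
  step 24: m=17, q=13, a=3
  step 25: m=22, q=9, a=5
  step 26: m=23, q=8, a=5
  step 27: m=17, q=39, a=1
  step 28: m=22, q=3, a=15
  step 29: m=23, q=24, a=1
  step 30: m=1, q=25, a=1
  step 31: m=24, q=1, a=48
a_31 = 2*a_0 = 48, so the period closes here.
sqrt(601) = [24; 1, 1, 15, 1, 5, 5, 3, 1, 1, 2, 1, 2, 2, 1, 9, 9, 1, 2, 2, 1, 2, 1, 1, 3, 5, 5, 1, 15, 1, 1, 48]
Period length = 31

31


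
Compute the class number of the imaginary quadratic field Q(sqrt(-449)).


K = Q(sqrt(-449)). d mod 4 = 3, so D = disc(K) = 4d = -1796
h(K) equals the number of primitive reduced positive-definite forms (a, b, c) = a*x^2 + b*x*y + c*y^2 with b^2 - 4ac = D,
where reduced means |b| <= a <= c, with b >= 0 whenever |b| = a or a = c, and primitive means gcd(a, b, c) = 1.
Reduced forces 3a^2 <= |D| = 1796, so 1 <= a <= 24; b must have the parity of D, and c = (b^2 - D)/(4a) must be an integer >= a.
Enumerate a = 1..24, b in [-a, a]:
  a=1: (1, 0, 449)  [1]
  a=2: (2, 2, 225)  [1]
  a=3: (3, -2, 150), (3, 2, 150)  [2]
  a=4: none
  a=5: (5, -2, 90), (5, 2, 90)  [2]
  a=6: (6, -2, 75), (6, 2, 75)  [2]
  a=7..8: none
  a=9: (9, -2, 50), (9, 2, 50)  [2]
  a=10: (10, -2, 45), (10, 2, 45)  [2]
  a=11..14: none
  a=15: (15, -8, 31), (15, -2, 30), (15, 2, 30), (15, 8, 31)  [4]
  a=16..17: none
  a=18: (18, -2, 25), (18, 2, 25)  [2]
  a=19: (19, -16, 27), (19, 16, 27)  [2]
  a=20..24: none
Total reduced forms: 1 + 1 + 2 + 2 + 2 + 2 + 2 + 4 + 2 + 2 = 20
h = 20

20


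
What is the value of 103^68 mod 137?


p = 137 is prime and the exponent is (p-1)/2 = 68, so by Euler's criterion 103^68 = (103/137) = +1 or -1 mod 137.
Compute by square-and-multiply:
  68 = 64 + 4 (binary 1000100)
  Repeated squaring mod 137: 103^1 = 103, 103^2 = 60, 103^4 = 38, 103^8 = 74, 103^16 = 133, 103^32 = 16, 103^64 = 119
  103^68 = 103^64 * 103^4 = 119 * 38 mod 137
    119 * 38 = 4522 = 1 mod 137
  103^68 = 1 mod 137
Result 1: 103 is a quadratic residue mod 137.
103^68 mod 137 = 1

1


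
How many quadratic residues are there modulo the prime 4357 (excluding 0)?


For prime p, the number of non-zero quadratic residues is (p-1)/2.
= (4357-1)/2
= 2178

2178


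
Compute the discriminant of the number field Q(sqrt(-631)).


For K = Q(sqrt(d)) with d squarefree: disc(K) = d if d = 1 mod 4, and disc(K) = 4d if d = 2 or 3 mod 4.
Here d = -631, and d mod 4 = 1.
d = 1 mod 4 (O_K = Z[(1+sqrt(d))/2]), so disc(K) = d = -631

-631


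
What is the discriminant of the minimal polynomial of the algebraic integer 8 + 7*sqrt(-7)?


The element 8 + 7*sqrt(-7) has minimal polynomial:
x^2 - 16*x + 407
Discriminant = (-16)^2 - 4*(407)
= 256 - 1628
= -1372

-1372


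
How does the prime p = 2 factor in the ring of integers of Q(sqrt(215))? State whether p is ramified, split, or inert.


K = Q(sqrt(215)). Since d mod 4 = 3, disc(K) = 860.
Check p | disc: 860 mod 2 = 0.
p divides disc, so p ramifies: (p) = P^2 with e=2, f=1, g=1.
Therefore p is ramified.

ramified


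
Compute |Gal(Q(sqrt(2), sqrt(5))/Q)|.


The 2 square roots of distinct primes are multiplicatively independent over Q,
so [K:Q] = 2^2 and Gal(K/Q) is isomorphic to (Z/2Z)^2.
|Gal| = 2^2 = 4

4


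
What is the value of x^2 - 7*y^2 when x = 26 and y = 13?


x^2 - d*y^2
= 26^2 - 7*13^2
= 676 - 1183
= -507

-507


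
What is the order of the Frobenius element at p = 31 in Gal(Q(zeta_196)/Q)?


The Frobenius at p in Gal(Q(zeta_n)/Q) = (Z/nZ)* is the class of p, so its order is ord_196(31), the smallest k >= 1 with 31^k = 1 mod 196.
n = 196 = 2^2 * 7^2, phi(196) = 84; the order divides phi(n).
Divisors of 84: 1, 2, 3, 4, 6, 7, 12, 14, 21, 28, 42, 84
Repeated squaring mod 196: 31^1 = 31, 31^2 = 177, 31^4 = 165, 31^8 = 177, 31^16 = 165, 31^32 = 177, 31^64 = 165
Test divisors in increasing order:
  k=1: 31^1 = 31 mod 196
  k=2: 31^2 = 177 mod 196
  k=3: 31^3 = 177 * 31 = 195 mod 196
  k=4: 31^4 = 165 mod 196
  k=6: 31^6 = 165 * 177 = 1 mod 196  <- first divisor giving 1
Order = 6

6


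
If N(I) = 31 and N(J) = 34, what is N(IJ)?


N(IJ) = N(I) * N(J)
= 31 * 34
= 1054

1054


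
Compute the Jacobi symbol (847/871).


Compute (847/871) via quadratic reciprocity:
  reciprocity: (847/871) -> -(871/847)
  reduce: (24/847)
  pull out 2: (2/847) = +1  (since 847 mod 8 = 7)
  pull out 2: (2/847) = +1  (since 847 mod 8 = 7)
  pull out 2: (2/847) = +1  (since 847 mod 8 = 7)
  reciprocity: (3/847) -> -(847/3)
  reduce: (1/3)
  (1/3) = 1
Product of signs = 1

1


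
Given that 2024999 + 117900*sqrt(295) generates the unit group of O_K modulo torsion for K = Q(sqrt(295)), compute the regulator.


epsilon = 2024999 + 117900*sqrt(295)
= 4.0500e+06
R = ln(4.0500e+06)
= 15.2142

15.2142


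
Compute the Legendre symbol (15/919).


p = 919 is prime, so compute (15/919) with the reciprocity algorithm (Jacobi-symbol steps: pull out 2s via (2/n), flip via reciprocity, reduce):
  reciprocity: (15/919) -> -(919/15)
  reduce: (4/15)
  pull out 2: (2/15) = +1  (since 15 mod 8 = 7)
  pull out 2: (2/15) = +1  (since 15 mod 8 = 7)
  (1/15) = 1
Product of signs = -1
(15/919) = -1

-1


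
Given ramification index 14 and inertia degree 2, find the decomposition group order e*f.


|D_P| = e * f
= 14 * 2
= 28

28


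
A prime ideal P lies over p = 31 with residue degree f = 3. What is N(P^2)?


N(P^a) = p^(a*f)
= 31^(2*3)
= 31^6
= 887503681

887503681


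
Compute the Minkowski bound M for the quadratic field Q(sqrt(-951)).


d = -951, d mod 4 = 1, so disc(K) = d = -951; |disc(K)| = 951
Imaginary quadratic field, so n = 2, s = r2 = 1, r1 = 0
M = (n!/n^n) * (4/pi)^s * sqrt(|disc(K)|) = (2!/2^2) * (4/pi)^1 * sqrt(951)
= 0.5 * 1.273240 * 30.838288
= 19.6323

19.6323


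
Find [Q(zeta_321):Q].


The degree equals Euler's totient phi(321).
321 = 3 * 107
phi(321) = 212

212


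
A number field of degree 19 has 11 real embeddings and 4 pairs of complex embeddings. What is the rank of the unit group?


By Dirichlet's unit theorem:
rank = r1 + r2 - 1
= 11 + 4 - 1
= 14

14


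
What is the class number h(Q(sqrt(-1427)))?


K = Q(sqrt(-1427)). d mod 4 = 1, so D = disc(K) = d = -1427
h(K) equals the number of primitive reduced positive-definite forms (a, b, c) = a*x^2 + b*x*y + c*y^2 with b^2 - 4ac = D,
where reduced means |b| <= a <= c, with b >= 0 whenever |b| = a or a = c, and primitive means gcd(a, b, c) = 1.
Reduced forces 3a^2 <= |D| = 1427, so 1 <= a <= 21; b must have the parity of D, and c = (b^2 - D)/(4a) must be an integer >= a.
Enumerate a = 1..21, b in [-a, a]:
  a=1: (1, 1, 357)  [1]
  a=2: none
  a=3: (3, -1, 119), (3, 1, 119)  [2]
  a=4..6: none
  a=7: (7, -1, 51), (7, 1, 51)  [2]
  a=8: none
  a=9: (9, -7, 41), (9, 7, 41)  [2]
  a=10: none
  a=11: (11, -5, 33), (11, 5, 33)  [2]
  a=12: none
  a=13: (13, -9, 29), (13, 9, 29)  [2]
  a=14..16: none
  a=17: (17, -1, 21), (17, 1, 21)  [2]
  a=18: none
  a=19: (19, -13, 21), (19, 13, 21)  [2]
  a=20..21: none
Total reduced forms: 1 + 2 + 2 + 2 + 2 + 2 + 2 + 2 = 15
h = 15

15


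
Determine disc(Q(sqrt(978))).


For K = Q(sqrt(d)) with d squarefree: disc(K) = d if d = 1 mod 4, and disc(K) = 4d if d = 2 or 3 mod 4.
Here d = 978, and d mod 4 = 2.
d = 2 mod 4, not 1 (O_K = Z[sqrt(d)]), so disc(K) = 4d = 4 * (978) = 3912

3912


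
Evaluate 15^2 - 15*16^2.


x^2 - d*y^2
= 15^2 - 15*16^2
= 225 - 3840
= -3615

-3615


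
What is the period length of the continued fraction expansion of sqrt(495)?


Run the CF algorithm for sqrt(495).
a_0 = floor(sqrt(495)) = 22; set m_0=0, q_0=1.
Recurrence: m' = q*a - m,  q' = (d - m'^2)/q,  a' = floor((a_0 + m')/q').
  step 1: m=22, q=11, a=4
  step 2: m=22, q=1, a=44
a_2 = 2*a_0 = 44, so the period closes here.
sqrt(495) = [22; 4, 44]
Period length = 2

2


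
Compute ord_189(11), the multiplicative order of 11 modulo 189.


We want ord_189(11), the smallest k >= 1 with 11^k = 1 mod 189.
n = 189 = 3^3 * 7, phi(189) = 108; the order divides phi(n).
Divisors of 108: 1, 2, 3, 4, 6, 9, 12, 18, 27, 36, 54, 108
Repeated squaring mod 189: 11^1 = 11, 11^2 = 121, 11^4 = 88, 11^8 = 184, 11^16 = 25, 11^32 = 58, 11^64 = 151
Test divisors in increasing order:
  k=1: 11^1 = 11 mod 189
  k=2: 11^2 = 121 mod 189
  k=3: 11^3 = 121 * 11 = 8 mod 189
  k=4: 11^4 = 88 mod 189
  k=6: 11^6 = 88 * 121 = 64 mod 189
  k=9: 11^9 = 184 * 11 = 134 mod 189
  k=12: 11^12 = 184 * 88 = 127 mod 189
  k=18: 11^18 = 25 * 121 = 1 mod 189  <- first divisor giving 1
Order = 18

18


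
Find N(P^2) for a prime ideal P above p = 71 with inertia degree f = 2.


N(P^a) = p^(a*f)
= 71^(2*2)
= 71^4
= 25411681

25411681


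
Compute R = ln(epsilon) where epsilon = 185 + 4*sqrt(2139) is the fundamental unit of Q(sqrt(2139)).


epsilon = 185 + 4*sqrt(2139)
= 369.9973
R = ln(369.9973)
= 5.9135

5.9135


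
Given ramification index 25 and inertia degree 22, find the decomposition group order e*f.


|D_P| = e * f
= 25 * 22
= 550

550


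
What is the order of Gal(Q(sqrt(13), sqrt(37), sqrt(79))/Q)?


The 3 square roots of distinct primes are multiplicatively independent over Q,
so [K:Q] = 2^3 and Gal(K/Q) is isomorphic to (Z/2Z)^3.
|Gal| = 2^3 = 8

8


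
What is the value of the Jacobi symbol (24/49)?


Compute (24/49) via quadratic reciprocity:
  pull out 2: (2/49) = +1  (since 49 mod 8 = 1)
  pull out 2: (2/49) = +1  (since 49 mod 8 = 1)
  pull out 2: (2/49) = +1  (since 49 mod 8 = 1)
  reciprocity: (3/49) -> +(49/3)
  reduce: (1/3)
  (1/3) = 1
Product of signs = 1

1


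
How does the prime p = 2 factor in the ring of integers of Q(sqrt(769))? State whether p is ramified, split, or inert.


K = Q(sqrt(769)). Since d mod 4 = 1, disc(K) = 769.
Check p | disc: 769 mod 2 = 1.
p=2 does not divide disc (d is 1 mod 4). 2 splits iff d = 1 mod 8.
d mod 8 = 1, so (d/2) = 1.
(d/p) = 1, so p splits: (p) = P*P' with e=1, f=1, g=2.
Therefore p is split.

split


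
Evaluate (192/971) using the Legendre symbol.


p = 971 is prime, so compute (192/971) with the reciprocity algorithm (Jacobi-symbol steps: pull out 2s via (2/n), flip via reciprocity, reduce):
  pull out 2: (2/971) = -1  (since 971 mod 8 = 3)
  pull out 2: (2/971) = -1  (since 971 mod 8 = 3)
  pull out 2: (2/971) = -1  (since 971 mod 8 = 3)
  pull out 2: (2/971) = -1  (since 971 mod 8 = 3)
  pull out 2: (2/971) = -1  (since 971 mod 8 = 3)
  pull out 2: (2/971) = -1  (since 971 mod 8 = 3)
  reciprocity: (3/971) -> -(971/3)
  reduce: (2/3)
  pull out 2: (2/3) = -1  (since 3 mod 8 = 3)
  (1/3) = 1
Product of signs = 1
(192/971) = 1

1


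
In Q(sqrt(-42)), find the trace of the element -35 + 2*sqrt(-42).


Tr(a + b*sqrt(d)) = (a + b*sqrt(d)) + (a - b*sqrt(d)) = 2a
= 2 * (-35)
= -70

-70


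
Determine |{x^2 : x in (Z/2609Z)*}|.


For prime p, the number of non-zero quadratic residues is (p-1)/2.
= (2609-1)/2
= 1304

1304


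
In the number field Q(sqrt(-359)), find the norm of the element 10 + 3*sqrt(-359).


N(a + b*sqrt(d)) = a^2 - d*b^2
= (10)^2 - (-359)*(3)^2
= 100 + 3231
= 3331

3331


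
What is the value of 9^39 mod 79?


p = 79 is prime and the exponent is (p-1)/2 = 39, so by Euler's criterion 9^39 = (9/79) = +1 or -1 mod 79.
Compute by square-and-multiply:
  39 = 32 + 4 + 2 + 1 (binary 100111)
  Repeated squaring mod 79: 9^1 = 9, 9^2 = 2, 9^4 = 4, 9^8 = 16, 9^16 = 19, 9^32 = 45
  9^39 = 9^32 * 9^4 * 9^2 * 9^1 = 45 * 4 * 2 * 9 mod 79
    45 * 4 = 180 = 22 mod 79
    22 * 2 = 44 = 44 mod 79
    44 * 9 = 396 = 1 mod 79
  9^39 = 1 mod 79
Result 1: 9 is a quadratic residue mod 79.
9^39 mod 79 = 1

1


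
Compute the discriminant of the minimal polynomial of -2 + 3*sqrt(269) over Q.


The element -2 + 3*sqrt(269) has minimal polynomial:
x^2 + 4*x - 2417
Discriminant = (4)^2 - 4*(-2417)
= 16 + 9668
= 9684

9684


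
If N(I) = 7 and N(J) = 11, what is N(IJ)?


N(IJ) = N(I) * N(J)
= 7 * 11
= 77

77


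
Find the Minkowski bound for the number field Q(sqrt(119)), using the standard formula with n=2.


d = 119, d mod 4 = 3, so disc(K) = 4d = 476; |disc(K)| = 476
Real quadratic field, so n = 2, s = r2 = 0, r1 = 2
M = (n!/n^n) * (4/pi)^s * sqrt(|disc(K)|) = (2!/2^2) * (4/pi)^0 * sqrt(476)
= 0.5 * 1.000000 * 21.817424
= 10.9087

10.9087


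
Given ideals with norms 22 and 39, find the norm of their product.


N(IJ) = N(I) * N(J)
= 22 * 39
= 858

858


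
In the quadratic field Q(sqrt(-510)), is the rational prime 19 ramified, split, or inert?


K = Q(sqrt(-510)). Since d mod 4 = 2, disc(K) = -2040.
Check p | disc: -2040 mod 19 = 12.
p does not divide disc. Compute Legendre symbol (d/p):
3^((19-1)/2) mod 19 = -1
(d/p) = -1, so p is inert: (p) stays prime with e=1, f=2, g=1.
Therefore p is inert.

inert


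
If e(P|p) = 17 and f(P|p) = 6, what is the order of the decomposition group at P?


|D_P| = e * f
= 17 * 6
= 102

102


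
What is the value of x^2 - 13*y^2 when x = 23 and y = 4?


x^2 - d*y^2
= 23^2 - 13*4^2
= 529 - 208
= 321

321


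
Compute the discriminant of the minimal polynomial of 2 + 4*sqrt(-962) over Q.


The element 2 + 4*sqrt(-962) has minimal polynomial:
x^2 - 4*x + 15396
Discriminant = (-4)^2 - 4*(15396)
= 16 - 61584
= -61568

-61568


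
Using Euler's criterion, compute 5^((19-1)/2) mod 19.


p = 19 is prime and the exponent is (p-1)/2 = 9, so by Euler's criterion 5^9 = (5/19) = +1 or -1 mod 19.
Compute by square-and-multiply:
  9 = 8 + 1 (binary 1001)
  Repeated squaring mod 19: 5^1 = 5, 5^2 = 6, 5^4 = 17, 5^8 = 4
  5^9 = 5^8 * 5^1 = 4 * 5 mod 19
    4 * 5 = 20 = 1 mod 19
  5^9 = 1 mod 19
Result 1: 5 is a quadratic residue mod 19.
5^9 mod 19 = 1

1


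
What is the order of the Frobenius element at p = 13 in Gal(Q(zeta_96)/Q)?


The Frobenius at p in Gal(Q(zeta_n)/Q) = (Z/nZ)* is the class of p, so its order is ord_96(13), the smallest k >= 1 with 13^k = 1 mod 96.
n = 96 = 2^5 * 3, phi(96) = 32; the order divides phi(n).
Divisors of 32: 1, 2, 4, 8, 16, 32
Repeated squaring mod 96: 13^1 = 13, 13^2 = 73, 13^4 = 49, 13^8 = 1, 13^16 = 1, 13^32 = 1
Test divisors in increasing order:
  k=1: 13^1 = 13 mod 96
  k=2: 13^2 = 73 mod 96
  k=4: 13^4 = 49 mod 96
  k=8: 13^8 = 1 mod 96  <- first divisor giving 1
Order = 8

8


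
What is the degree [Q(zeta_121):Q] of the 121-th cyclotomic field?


The degree equals Euler's totient phi(121).
121 = 11^2
phi(121) = 110

110


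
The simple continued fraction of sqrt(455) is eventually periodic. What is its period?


Run the CF algorithm for sqrt(455).
a_0 = floor(sqrt(455)) = 21; set m_0=0, q_0=1.
Recurrence: m' = q*a - m,  q' = (d - m'^2)/q,  a' = floor((a_0 + m')/q').
  step 1: m=21, q=14, a=3
  step 2: m=21, q=1, a=42
a_2 = 2*a_0 = 42, so the period closes here.
sqrt(455) = [21; 3, 42]
Period length = 2

2


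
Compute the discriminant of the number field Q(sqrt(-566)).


For K = Q(sqrt(d)) with d squarefree: disc(K) = d if d = 1 mod 4, and disc(K) = 4d if d = 2 or 3 mod 4.
Here d = -566, and d mod 4 = 2.
d = 2 mod 4, not 1 (O_K = Z[sqrt(d)]), so disc(K) = 4d = 4 * (-566) = -2264

-2264


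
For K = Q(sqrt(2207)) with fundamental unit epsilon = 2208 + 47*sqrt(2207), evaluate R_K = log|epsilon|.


epsilon = 2208 + 47*sqrt(2207)
= 4415.9998
R = ln(4415.9998)
= 8.3930

8.3930


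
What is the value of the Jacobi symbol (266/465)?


Compute (266/465) via quadratic reciprocity:
  pull out 2: (2/465) = +1  (since 465 mod 8 = 1)
  reciprocity: (133/465) -> +(465/133)
  reduce: (66/133)
  pull out 2: (2/133) = -1  (since 133 mod 8 = 5)
  reciprocity: (33/133) -> +(133/33)
  reduce: (1/33)
  (1/33) = 1
Product of signs = -1

-1


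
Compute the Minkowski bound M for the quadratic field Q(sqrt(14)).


d = 14, d mod 4 = 2, so disc(K) = 4d = 56; |disc(K)| = 56
Real quadratic field, so n = 2, s = r2 = 0, r1 = 2
M = (n!/n^n) * (4/pi)^s * sqrt(|disc(K)|) = (2!/2^2) * (4/pi)^0 * sqrt(56)
= 0.5 * 1.000000 * 7.483315
= 3.7417

3.7417


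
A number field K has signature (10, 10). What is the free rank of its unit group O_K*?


By Dirichlet's unit theorem:
rank = r1 + r2 - 1
= 10 + 10 - 1
= 19

19


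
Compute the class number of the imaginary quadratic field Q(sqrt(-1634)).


K = Q(sqrt(-1634)). d mod 4 = 2, so D = disc(K) = 4d = -6536
h(K) equals the number of primitive reduced positive-definite forms (a, b, c) = a*x^2 + b*x*y + c*y^2 with b^2 - 4ac = D,
where reduced means |b| <= a <= c, with b >= 0 whenever |b| = a or a = c, and primitive means gcd(a, b, c) = 1.
Reduced forces 3a^2 <= |D| = 6536, so 1 <= a <= 46; b must have the parity of D, and c = (b^2 - D)/(4a) must be an integer >= a.
Enumerate a = 1..46, b in [-a, a]:
  a=1: (1, 0, 1634)  [1]
  a=2: (2, 0, 817)  [1]
  a=3: (3, -2, 545), (3, 2, 545)  [2]
  a=4: none
  a=5: (5, -2, 327), (5, 2, 327)  [2]
  a=6: (6, -4, 273), (6, 4, 273)  [2]
  a=7: (7, -4, 234), (7, 4, 234)  [2]
  a=8: none
  a=9: (9, -4, 182), (9, 4, 182)  [2]
  a=10: (10, -8, 165), (10, 8, 165)  [2]
  a=11: (11, -8, 150), (11, 8, 150)  [2]
  a=12: none
  a=13: (13, -4, 126), (13, 4, 126)  [2]
  a=14: (14, -4, 117), (14, 4, 117)  [2]
  a=15: (15, -8, 110), (15, -2, 109), (15, 2, 109), (15, 8, 110)  [4]
  a=16: none
  a=17: (17, -14, 99), (17, 14, 99)  [2]
  a=18: (18, -4, 91), (18, 4, 91)  [2]
  a=19: (19, 0, 86)  [1]
  a=20: none
  a=21: (21, -10, 79), (21, -4, 78), (21, 4, 78), (21, 10, 79)  [4]
  a=22: (22, -8, 75), (22, 8, 75)  [2]
  a=23..24: none
  a=25: (25, -8, 66), (25, 8, 66)  [2]
  a=26: (26, -4, 63), (26, 4, 63)  [2]
  a=27: (27, -22, 65), (27, 22, 65)  [2]
  a=28..29: none
  a=30: (30, -28, 61), (30, -8, 55), (30, 8, 55), (30, 28, 61)  [4]
  a=31: (31, -6, 53), (31, 6, 53)  [2]
  a=32: none
  a=33: (33, -14, 51), (33, -8, 50), (33, 8, 50), (33, 14, 51)  [4]
  a=34: (34, -20, 51), (34, 20, 51)  [2]
  a=35: (35, -32, 54), (35, -18, 49), (35, 18, 49), (35, 32, 54)  [4]
  a=36..37: none
  a=38: (38, 0, 43)  [1]
  a=39: (39, -22, 45), (39, -4, 42), (39, 4, 42), (39, 22, 45)  [4]
  a=40..41: none
  a=42: (42, -32, 45), (42, 32, 45)  [2]
  a=43..46: none
Total reduced forms: 1 + 1 + 2 + 2 + 2 + 2 + 2 + 2 + 2 + 2 + 2 + 4 + 2 + 2 + 1 + 4 + 2 + 2 + 2 + 2 + 4 + 2 + 4 + 2 + 4 + 1 + 4 + 2 = 64
h = 64

64


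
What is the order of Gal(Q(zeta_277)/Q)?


|Gal(Q(zeta_277)/Q)| = phi(277)
= 276

276


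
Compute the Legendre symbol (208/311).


p = 311 is prime, so compute (208/311) with the reciprocity algorithm (Jacobi-symbol steps: pull out 2s via (2/n), flip via reciprocity, reduce):
  pull out 2: (2/311) = +1  (since 311 mod 8 = 7)
  pull out 2: (2/311) = +1  (since 311 mod 8 = 7)
  pull out 2: (2/311) = +1  (since 311 mod 8 = 7)
  pull out 2: (2/311) = +1  (since 311 mod 8 = 7)
  reciprocity: (13/311) -> +(311/13)
  reduce: (12/13)
  pull out 2: (2/13) = -1  (since 13 mod 8 = 5)
  pull out 2: (2/13) = -1  (since 13 mod 8 = 5)
  reciprocity: (3/13) -> +(13/3)
  reduce: (1/3)
  (1/3) = 1
Product of signs = 1
(208/311) = 1

1


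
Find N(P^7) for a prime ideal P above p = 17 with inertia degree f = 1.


N(P^a) = p^(a*f)
= 17^(7*1)
= 17^7
= 410338673

410338673


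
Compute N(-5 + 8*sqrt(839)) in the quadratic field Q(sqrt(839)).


N(a + b*sqrt(d)) = a^2 - d*b^2
= (-5)^2 - (839)*(8)^2
= 25 - 53696
= -53671

-53671


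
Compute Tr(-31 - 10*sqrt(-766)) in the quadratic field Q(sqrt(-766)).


Tr(a + b*sqrt(d)) = (a + b*sqrt(d)) + (a - b*sqrt(d)) = 2a
= 2 * (-31)
= -62

-62


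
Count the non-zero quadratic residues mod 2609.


For prime p, the number of non-zero quadratic residues is (p-1)/2.
= (2609-1)/2
= 1304

1304


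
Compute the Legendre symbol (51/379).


p = 379 is prime, so compute (51/379) with the reciprocity algorithm (Jacobi-symbol steps: pull out 2s via (2/n), flip via reciprocity, reduce):
  reciprocity: (51/379) -> -(379/51)
  reduce: (22/51)
  pull out 2: (2/51) = -1  (since 51 mod 8 = 3)
  reciprocity: (11/51) -> -(51/11)
  reduce: (7/11)
  reciprocity: (7/11) -> -(11/7)
  reduce: (4/7)
  pull out 2: (2/7) = +1  (since 7 mod 8 = 7)
  pull out 2: (2/7) = +1  (since 7 mod 8 = 7)
  (1/7) = 1
Product of signs = 1
(51/379) = 1

1


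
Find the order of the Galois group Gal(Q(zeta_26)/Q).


|Gal(Q(zeta_26)/Q)| = phi(26)
= 12

12


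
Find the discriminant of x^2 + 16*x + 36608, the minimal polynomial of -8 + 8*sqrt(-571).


The element -8 + 8*sqrt(-571) has minimal polynomial:
x^2 + 16*x + 36608
Discriminant = (16)^2 - 4*(36608)
= 256 - 146432
= -146176

-146176


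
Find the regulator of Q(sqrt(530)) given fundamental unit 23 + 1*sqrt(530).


epsilon = 23 + 1*sqrt(530)
= 46.0217
R = ln(46.0217)
= 3.8291

3.8291


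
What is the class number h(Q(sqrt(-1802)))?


K = Q(sqrt(-1802)). d mod 4 = 2, so D = disc(K) = 4d = -7208
h(K) equals the number of primitive reduced positive-definite forms (a, b, c) = a*x^2 + b*x*y + c*y^2 with b^2 - 4ac = D,
where reduced means |b| <= a <= c, with b >= 0 whenever |b| = a or a = c, and primitive means gcd(a, b, c) = 1.
Reduced forces 3a^2 <= |D| = 7208, so 1 <= a <= 49; b must have the parity of D, and c = (b^2 - D)/(4a) must be an integer >= a.
Enumerate a = 1..49, b in [-a, a]:
  a=1: (1, 0, 1802)  [1]
  a=2: (2, 0, 901)  [1]
  a=3: (3, -2, 601), (3, 2, 601)  [2]
  a=4..5: none
  a=6: (6, -4, 301), (6, 4, 301)  [2]
  a=7: (7, -4, 258), (7, 4, 258)  [2]
  a=8: none
  a=9: (9, -8, 202), (9, 8, 202)  [2]
  a=10..13: none
  a=14: (14, -4, 129), (14, 4, 129)  [2]
  a=15..16: none
  a=17: (17, 0, 106)  [1]
  a=18: (18, -8, 101), (18, 8, 101)  [2]
  a=19..20: none
  a=21: (21, -10, 87), (21, -4, 86), (21, 4, 86), (21, 10, 87)  [4]
  a=22..26: none
  a=27: (27, -26, 73), (27, 26, 73)  [2]
  a=28: none
  a=29: (29, -10, 63), (29, 10, 63)  [2]
  a=30..33: none
  a=34: (34, 0, 53)  [1]
  a=35..36: none
  a=37: (37, -28, 54), (37, 28, 54)  [2]
  a=38..40: none
  a=41: (41, -34, 51), (41, 34, 51)  [2]
  a=42: (42, -32, 49), (42, -4, 43), (42, 4, 43), (42, 32, 49)  [4]
  a=43..49: none
Total reduced forms: 1 + 1 + 2 + 2 + 2 + 2 + 2 + 1 + 2 + 4 + 2 + 2 + 1 + 2 + 2 + 4 = 32
h = 32

32


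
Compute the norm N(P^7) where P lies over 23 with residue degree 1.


N(P^a) = p^(a*f)
= 23^(7*1)
= 23^7
= 3404825447

3404825447


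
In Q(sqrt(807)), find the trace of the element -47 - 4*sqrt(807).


Tr(a + b*sqrt(d)) = (a + b*sqrt(d)) + (a - b*sqrt(d)) = 2a
= 2 * (-47)
= -94

-94


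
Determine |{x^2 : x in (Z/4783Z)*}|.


For prime p, the number of non-zero quadratic residues is (p-1)/2.
= (4783-1)/2
= 2391

2391


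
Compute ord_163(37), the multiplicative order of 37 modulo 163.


We want ord_163(37), the smallest k >= 1 with 37^k = 1 mod 163.
n = 163 = 163, phi(163) = 162; the order divides phi(n).
Divisors of 162: 1, 2, 3, 6, 9, 18, 27, 54, 81, 162
Repeated squaring mod 163: 37^1 = 37, 37^2 = 65, 37^4 = 150, 37^8 = 6, 37^16 = 36, 37^32 = 155, 37^64 = 64, 37^128 = 21
Test divisors in increasing order:
  k=1: 37^1 = 37 mod 163
  k=2: 37^2 = 65 mod 163
  k=3: 37^3 = 65 * 37 = 123 mod 163
  k=6: 37^6 = 150 * 65 = 133 mod 163
  k=9: 37^9 = 6 * 37 = 59 mod 163
  k=18: 37^18 = 36 * 65 = 58 mod 163
  k=27: 37^27 = 36 * 6 * 65 * 37 = 162 mod 163
  k=54: 37^54 = 155 * 36 * 150 * 65 = 1 mod 163  <- first divisor giving 1
Order = 54

54


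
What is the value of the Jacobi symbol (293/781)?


Compute (293/781) via quadratic reciprocity:
  reciprocity: (293/781) -> +(781/293)
  reduce: (195/293)
  reciprocity: (195/293) -> +(293/195)
  reduce: (98/195)
  pull out 2: (2/195) = -1  (since 195 mod 8 = 3)
  reciprocity: (49/195) -> +(195/49)
  reduce: (48/49)
  pull out 2: (2/49) = +1  (since 49 mod 8 = 1)
  pull out 2: (2/49) = +1  (since 49 mod 8 = 1)
  pull out 2: (2/49) = +1  (since 49 mod 8 = 1)
  pull out 2: (2/49) = +1  (since 49 mod 8 = 1)
  reciprocity: (3/49) -> +(49/3)
  reduce: (1/3)
  (1/3) = 1
Product of signs = -1

-1


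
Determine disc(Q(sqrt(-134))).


For K = Q(sqrt(d)) with d squarefree: disc(K) = d if d = 1 mod 4, and disc(K) = 4d if d = 2 or 3 mod 4.
Here d = -134, and d mod 4 = 2.
d = 2 mod 4, not 1 (O_K = Z[sqrt(d)]), so disc(K) = 4d = 4 * (-134) = -536

-536


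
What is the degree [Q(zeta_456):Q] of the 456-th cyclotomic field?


The degree equals Euler's totient phi(456).
456 = 2^3 * 3 * 19
phi(456) = 144

144


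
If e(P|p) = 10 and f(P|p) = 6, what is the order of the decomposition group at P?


|D_P| = e * f
= 10 * 6
= 60

60


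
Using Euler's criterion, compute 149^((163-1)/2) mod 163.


p = 163 is prime and the exponent is (p-1)/2 = 81, so by Euler's criterion 149^81 = (149/163) = +1 or -1 mod 163.
Compute by square-and-multiply:
  81 = 64 + 16 + 1 (binary 1010001)
  Repeated squaring mod 163: 149^1 = 149, 149^2 = 33, 149^4 = 111, 149^8 = 96, 149^16 = 88, 149^32 = 83, 149^64 = 43
  149^81 = 149^64 * 149^16 * 149^1 = 43 * 88 * 149 mod 163
    43 * 88 = 3784 = 35 mod 163
    35 * 149 = 5215 = 162 mod 163
  149^81 = 162 mod 163
Result 162 = p - 1 = -1 mod 163: 149 is a quadratic non-residue mod 163. As a residue in [0, p-1] the value is 162.
149^81 mod 163 = 162

162


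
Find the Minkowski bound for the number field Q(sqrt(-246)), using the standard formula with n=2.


d = -246, d mod 4 = 2, so disc(K) = 4d = -984; |disc(K)| = 984
Imaginary quadratic field, so n = 2, s = r2 = 1, r1 = 0
M = (n!/n^n) * (4/pi)^s * sqrt(|disc(K)|) = (2!/2^2) * (4/pi)^1 * sqrt(984)
= 0.5 * 1.273240 * 31.368774
= 19.9700

19.9700


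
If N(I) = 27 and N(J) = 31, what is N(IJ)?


N(IJ) = N(I) * N(J)
= 27 * 31
= 837

837


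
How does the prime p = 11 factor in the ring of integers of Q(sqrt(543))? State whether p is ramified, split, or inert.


K = Q(sqrt(543)). Since d mod 4 = 3, disc(K) = 2172.
Check p | disc: 2172 mod 11 = 5.
p does not divide disc. Compute Legendre symbol (d/p):
4^((11-1)/2) mod 11 = 1
(d/p) = 1, so p splits: (p) = P*P' with e=1, f=1, g=2.
Therefore p is split.

split


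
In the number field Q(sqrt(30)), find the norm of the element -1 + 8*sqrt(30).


N(a + b*sqrt(d)) = a^2 - d*b^2
= (-1)^2 - (30)*(8)^2
= 1 - 1920
= -1919

-1919


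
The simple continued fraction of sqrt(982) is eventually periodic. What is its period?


Run the CF algorithm for sqrt(982).
a_0 = floor(sqrt(982)) = 31; set m_0=0, q_0=1.
Recurrence: m' = q*a - m,  q' = (d - m'^2)/q,  a' = floor((a_0 + m')/q').
  step 1: m=31, q=21, a=2
  step 2: m=11, q=41, a=1
  step 3: m=30, q=2, a=30
  step 4: m=30, q=41, a=1
  step 5: m=11, q=21, a=2
  step 6: m=31, q=1, a=62
a_6 = 2*a_0 = 62, so the period closes here.
sqrt(982) = [31; 2, 1, 30, 1, 2, 62]
Period length = 6

6


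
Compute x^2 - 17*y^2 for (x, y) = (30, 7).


x^2 - d*y^2
= 30^2 - 17*7^2
= 900 - 833
= 67

67


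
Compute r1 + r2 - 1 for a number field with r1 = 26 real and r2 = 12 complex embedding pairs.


By Dirichlet's unit theorem:
rank = r1 + r2 - 1
= 26 + 12 - 1
= 37

37


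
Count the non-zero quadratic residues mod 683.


For prime p, the number of non-zero quadratic residues is (p-1)/2.
= (683-1)/2
= 341

341


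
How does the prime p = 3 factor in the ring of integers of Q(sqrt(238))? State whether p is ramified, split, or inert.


K = Q(sqrt(238)). Since d mod 4 = 2, disc(K) = 952.
Check p | disc: 952 mod 3 = 1.
p does not divide disc. Compute Legendre symbol (d/p):
1^((3-1)/2) mod 3 = 1
(d/p) = 1, so p splits: (p) = P*P' with e=1, f=1, g=2.
Therefore p is split.

split


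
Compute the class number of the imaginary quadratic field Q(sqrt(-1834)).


K = Q(sqrt(-1834)). d mod 4 = 2, so D = disc(K) = 4d = -7336
h(K) equals the number of primitive reduced positive-definite forms (a, b, c) = a*x^2 + b*x*y + c*y^2 with b^2 - 4ac = D,
where reduced means |b| <= a <= c, with b >= 0 whenever |b| = a or a = c, and primitive means gcd(a, b, c) = 1.
Reduced forces 3a^2 <= |D| = 7336, so 1 <= a <= 49; b must have the parity of D, and c = (b^2 - D)/(4a) must be an integer >= a.
Enumerate a = 1..49, b in [-a, a]:
  a=1: (1, 0, 1834)  [1]
  a=2: (2, 0, 917)  [1]
  a=3..4: none
  a=5: (5, -2, 367), (5, 2, 367)  [2]
  a=6: none
  a=7: (7, 0, 262)  [1]
  a=8..9: none
  a=10: (10, -8, 185), (10, 8, 185)  [2]
  a=11: (11, -10, 169), (11, 10, 169)  [2]
  a=12: none
  a=13: (13, -10, 143), (13, 10, 143)  [2]
  a=14: (14, 0, 131)  [1]
  a=15..16: none
  a=17: (17, -12, 110), (17, 12, 110)  [2]
  a=18: none
  a=19: (19, -6, 97), (19, 6, 97)  [2]
  a=20..21: none
  a=22: (22, -12, 85), (22, 12, 85)  [2]
  a=23: (23, -22, 85), (23, 22, 85)  [2]
  a=24: none
  a=25: (25, -8, 74), (25, 8, 74)  [2]
  a=26: (26, -16, 73), (26, 16, 73)  [2]
  a=27..28: none
  a=29: (29, -28, 70), (29, 28, 70)  [2]
  a=30..33: none
  a=34: (34, -12, 55), (34, 12, 55)  [2]
  a=35: (35, -28, 58), (35, 28, 58)  [2]
  a=36: none
  a=37: (37, -8, 50), (37, 8, 50)  [2]
  a=38: (38, -32, 55), (38, 32, 55)  [2]
  a=39..42: none
  a=43: (43, -24, 46), (43, 24, 46)  [2]
  a=44..49: none
Total reduced forms: 1 + 1 + 2 + 1 + 2 + 2 + 2 + 1 + 2 + 2 + 2 + 2 + 2 + 2 + 2 + 2 + 2 + 2 + 2 + 2 = 36
h = 36

36


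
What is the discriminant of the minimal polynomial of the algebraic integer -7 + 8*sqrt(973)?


The element -7 + 8*sqrt(973) has minimal polynomial:
x^2 + 14*x - 62223
Discriminant = (14)^2 - 4*(-62223)
= 196 + 248892
= 249088

249088


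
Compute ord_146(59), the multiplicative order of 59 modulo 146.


We want ord_146(59), the smallest k >= 1 with 59^k = 1 mod 146.
n = 146 = 2 * 73, phi(146) = 72; the order divides phi(n).
Divisors of 72: 1, 2, 3, 4, 6, 8, 9, 12, 18, 24, 36, 72
Repeated squaring mod 146: 59^1 = 59, 59^2 = 123, 59^4 = 91, 59^8 = 105, 59^16 = 75, 59^32 = 77, 59^64 = 89
Test divisors in increasing order:
  k=1: 59^1 = 59 mod 146
  k=2: 59^2 = 123 mod 146
  k=3: 59^3 = 123 * 59 = 103 mod 146
  k=4: 59^4 = 91 mod 146
  k=6: 59^6 = 91 * 123 = 97 mod 146
  k=8: 59^8 = 105 mod 146
  k=9: 59^9 = 105 * 59 = 63 mod 146
  k=12: 59^12 = 105 * 91 = 65 mod 146
  k=18: 59^18 = 75 * 123 = 27 mod 146
  k=24: 59^24 = 75 * 105 = 137 mod 146
  k=36: 59^36 = 77 * 91 = 145 mod 146
  k=72: 59^72 = 89 * 105 = 1 mod 146  <- first divisor giving 1
Order = 72

72


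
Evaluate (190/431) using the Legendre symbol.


p = 431 is prime, so compute (190/431) with the reciprocity algorithm (Jacobi-symbol steps: pull out 2s via (2/n), flip via reciprocity, reduce):
  pull out 2: (2/431) = +1  (since 431 mod 8 = 7)
  reciprocity: (95/431) -> -(431/95)
  reduce: (51/95)
  reciprocity: (51/95) -> -(95/51)
  reduce: (44/51)
  pull out 2: (2/51) = -1  (since 51 mod 8 = 3)
  pull out 2: (2/51) = -1  (since 51 mod 8 = 3)
  reciprocity: (11/51) -> -(51/11)
  reduce: (7/11)
  reciprocity: (7/11) -> -(11/7)
  reduce: (4/7)
  pull out 2: (2/7) = +1  (since 7 mod 8 = 7)
  pull out 2: (2/7) = +1  (since 7 mod 8 = 7)
  (1/7) = 1
Product of signs = 1
(190/431) = 1

1


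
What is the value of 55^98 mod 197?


p = 197 is prime and the exponent is (p-1)/2 = 98, so by Euler's criterion 55^98 = (55/197) = +1 or -1 mod 197.
Compute by square-and-multiply:
  98 = 64 + 32 + 2 (binary 1100010)
  Repeated squaring mod 197: 55^1 = 55, 55^2 = 70, 55^4 = 172, 55^8 = 34, 55^16 = 171, 55^32 = 85, 55^64 = 133
  55^98 = 55^64 * 55^32 * 55^2 = 133 * 85 * 70 mod 197
    133 * 85 = 11305 = 76 mod 197
    76 * 70 = 5320 = 1 mod 197
  55^98 = 1 mod 197
Result 1: 55 is a quadratic residue mod 197.
55^98 mod 197 = 1

1


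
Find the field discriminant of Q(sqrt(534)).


For K = Q(sqrt(d)) with d squarefree: disc(K) = d if d = 1 mod 4, and disc(K) = 4d if d = 2 or 3 mod 4.
Here d = 534, and d mod 4 = 2.
d = 2 mod 4, not 1 (O_K = Z[sqrt(d)]), so disc(K) = 4d = 4 * (534) = 2136

2136


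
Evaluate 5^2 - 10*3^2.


x^2 - d*y^2
= 5^2 - 10*3^2
= 25 - 90
= -65

-65


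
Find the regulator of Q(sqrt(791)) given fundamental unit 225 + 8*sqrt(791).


epsilon = 225 + 8*sqrt(791)
= 449.9978
R = ln(449.9978)
= 6.1092

6.1092


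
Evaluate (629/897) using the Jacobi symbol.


Compute (629/897) via quadratic reciprocity:
  reciprocity: (629/897) -> +(897/629)
  reduce: (268/629)
  pull out 2: (2/629) = -1  (since 629 mod 8 = 5)
  pull out 2: (2/629) = -1  (since 629 mod 8 = 5)
  reciprocity: (67/629) -> +(629/67)
  reduce: (26/67)
  pull out 2: (2/67) = -1  (since 67 mod 8 = 3)
  reciprocity: (13/67) -> +(67/13)
  reduce: (2/13)
  pull out 2: (2/13) = -1  (since 13 mod 8 = 5)
  (1/13) = 1
Product of signs = 1

1


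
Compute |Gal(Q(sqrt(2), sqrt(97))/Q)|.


The 2 square roots of distinct primes are multiplicatively independent over Q,
so [K:Q] = 2^2 and Gal(K/Q) is isomorphic to (Z/2Z)^2.
|Gal| = 2^2 = 4

4


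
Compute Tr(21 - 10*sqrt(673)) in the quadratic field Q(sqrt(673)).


Tr(a + b*sqrt(d)) = (a + b*sqrt(d)) + (a - b*sqrt(d)) = 2a
= 2 * (21)
= 42

42


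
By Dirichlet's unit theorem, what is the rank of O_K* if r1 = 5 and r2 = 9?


By Dirichlet's unit theorem:
rank = r1 + r2 - 1
= 5 + 9 - 1
= 13

13


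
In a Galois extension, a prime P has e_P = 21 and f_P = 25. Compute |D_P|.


|D_P| = e * f
= 21 * 25
= 525

525


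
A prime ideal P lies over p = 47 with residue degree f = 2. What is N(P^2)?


N(P^a) = p^(a*f)
= 47^(2*2)
= 47^4
= 4879681

4879681


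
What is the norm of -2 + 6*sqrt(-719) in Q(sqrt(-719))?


N(a + b*sqrt(d)) = a^2 - d*b^2
= (-2)^2 - (-719)*(6)^2
= 4 + 25884
= 25888

25888


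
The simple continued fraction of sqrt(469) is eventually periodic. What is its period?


Run the CF algorithm for sqrt(469).
a_0 = floor(sqrt(469)) = 21; set m_0=0, q_0=1.
Recurrence: m' = q*a - m,  q' = (d - m'^2)/q,  a' = floor((a_0 + m')/q').
  step 1: m=21, q=28, a=1
  step 2: m=7, q=15, a=1
  step 3: m=8, q=27, a=1
  step 4: m=19, q=4, a=10
  step 5: m=21, q=7, a=6
  step 6: m=21, q=4, a=10
  step 7: m=19, q=27, a=1
  step 8: m=8, q=15, a=1
  step 9: m=7, q=28, a=1
  step 10: m=21, q=1, a=42
a_10 = 2*a_0 = 42, so the period closes here.
sqrt(469) = [21; 1, 1, 1, 10, 6, 10, 1, 1, 1, 42]
Period length = 10

10


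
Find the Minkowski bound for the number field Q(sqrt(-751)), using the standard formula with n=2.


d = -751, d mod 4 = 1, so disc(K) = d = -751; |disc(K)| = 751
Imaginary quadratic field, so n = 2, s = r2 = 1, r1 = 0
M = (n!/n^n) * (4/pi)^s * sqrt(|disc(K)|) = (2!/2^2) * (4/pi)^1 * sqrt(751)
= 0.5 * 1.273240 * 27.404379
= 17.4462

17.4462


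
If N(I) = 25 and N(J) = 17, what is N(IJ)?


N(IJ) = N(I) * N(J)
= 25 * 17
= 425

425


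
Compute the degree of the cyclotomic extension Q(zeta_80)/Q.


The degree equals Euler's totient phi(80).
80 = 2^4 * 5
phi(80) = 32

32


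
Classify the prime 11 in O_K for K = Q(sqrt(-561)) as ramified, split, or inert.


K = Q(sqrt(-561)). Since d mod 4 = 3, disc(K) = -2244.
Check p | disc: -2244 mod 11 = 0.
p divides disc, so p ramifies: (p) = P^2 with e=2, f=1, g=1.
Therefore p is ramified.

ramified


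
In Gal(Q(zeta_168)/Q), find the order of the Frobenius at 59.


The Frobenius at p in Gal(Q(zeta_n)/Q) = (Z/nZ)* is the class of p, so its order is ord_168(59), the smallest k >= 1 with 59^k = 1 mod 168.
n = 168 = 2^3 * 3 * 7, phi(168) = 48; the order divides phi(n).
Divisors of 48: 1, 2, 3, 4, 6, 8, 12, 16, 24, 48
Repeated squaring mod 168: 59^1 = 59, 59^2 = 121, 59^4 = 25, 59^8 = 121, 59^16 = 25, 59^32 = 121
Test divisors in increasing order:
  k=1: 59^1 = 59 mod 168
  k=2: 59^2 = 121 mod 168
  k=3: 59^3 = 121 * 59 = 83 mod 168
  k=4: 59^4 = 25 mod 168
  k=6: 59^6 = 25 * 121 = 1 mod 168  <- first divisor giving 1
Order = 6

6


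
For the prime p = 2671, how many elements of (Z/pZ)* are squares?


For prime p, the number of non-zero quadratic residues is (p-1)/2.
= (2671-1)/2
= 1335

1335


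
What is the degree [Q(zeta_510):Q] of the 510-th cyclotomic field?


The degree equals Euler's totient phi(510).
510 = 2 * 3 * 5 * 17
phi(510) = 128

128


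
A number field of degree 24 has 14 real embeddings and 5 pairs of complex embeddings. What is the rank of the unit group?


By Dirichlet's unit theorem:
rank = r1 + r2 - 1
= 14 + 5 - 1
= 18

18


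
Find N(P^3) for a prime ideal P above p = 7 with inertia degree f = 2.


N(P^a) = p^(a*f)
= 7^(3*2)
= 7^6
= 117649

117649


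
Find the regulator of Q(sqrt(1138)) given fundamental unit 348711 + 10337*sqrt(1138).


epsilon = 348711 + 10337*sqrt(1138)
= 697422.0000
R = ln(697422.0000)
= 13.4551

13.4551


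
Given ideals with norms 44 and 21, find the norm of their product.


N(IJ) = N(I) * N(J)
= 44 * 21
= 924

924


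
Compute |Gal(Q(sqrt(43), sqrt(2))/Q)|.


The 2 square roots of distinct primes are multiplicatively independent over Q,
so [K:Q] = 2^2 and Gal(K/Q) is isomorphic to (Z/2Z)^2.
|Gal| = 2^2 = 4

4


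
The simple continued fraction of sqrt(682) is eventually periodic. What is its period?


Run the CF algorithm for sqrt(682).
a_0 = floor(sqrt(682)) = 26; set m_0=0, q_0=1.
Recurrence: m' = q*a - m,  q' = (d - m'^2)/q,  a' = floor((a_0 + m')/q').
  step 1: m=26, q=6, a=8
  step 2: m=22, q=33, a=1
  step 3: m=11, q=17, a=2
  step 4: m=23, q=9, a=5
  step 5: m=22, q=22, a=2
  step 6: m=22, q=9, a=5
  step 7: m=23, q=17, a=2
  step 8: m=11, q=33, a=1
  step 9: m=22, q=6, a=8
  step 10: m=26, q=1, a=52
a_10 = 2*a_0 = 52, so the period closes here.
sqrt(682) = [26; 8, 1, 2, 5, 2, 5, 2, 1, 8, 52]
Period length = 10

10


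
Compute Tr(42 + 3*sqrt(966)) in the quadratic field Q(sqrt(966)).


Tr(a + b*sqrt(d)) = (a + b*sqrt(d)) + (a - b*sqrt(d)) = 2a
= 2 * (42)
= 84

84


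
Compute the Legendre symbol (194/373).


p = 373 is prime, so compute (194/373) with the reciprocity algorithm (Jacobi-symbol steps: pull out 2s via (2/n), flip via reciprocity, reduce):
  pull out 2: (2/373) = -1  (since 373 mod 8 = 5)
  reciprocity: (97/373) -> +(373/97)
  reduce: (82/97)
  pull out 2: (2/97) = +1  (since 97 mod 8 = 1)
  reciprocity: (41/97) -> +(97/41)
  reduce: (15/41)
  reciprocity: (15/41) -> +(41/15)
  reduce: (11/15)
  reciprocity: (11/15) -> -(15/11)
  reduce: (4/11)
  pull out 2: (2/11) = -1  (since 11 mod 8 = 3)
  pull out 2: (2/11) = -1  (since 11 mod 8 = 3)
  (1/11) = 1
Product of signs = 1
(194/373) = 1

1


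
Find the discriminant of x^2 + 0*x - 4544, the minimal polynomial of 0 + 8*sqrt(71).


The element 0 + 8*sqrt(71) has minimal polynomial:
x^2 + 0*x - 4544
Discriminant = (0)^2 - 4*(-4544)
= 0 + 18176
= 18176

18176


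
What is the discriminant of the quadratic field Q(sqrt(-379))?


For K = Q(sqrt(d)) with d squarefree: disc(K) = d if d = 1 mod 4, and disc(K) = 4d if d = 2 or 3 mod 4.
Here d = -379, and d mod 4 = 1.
d = 1 mod 4 (O_K = Z[(1+sqrt(d))/2]), so disc(K) = d = -379

-379


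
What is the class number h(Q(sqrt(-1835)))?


K = Q(sqrt(-1835)). d mod 4 = 1, so D = disc(K) = d = -1835
h(K) equals the number of primitive reduced positive-definite forms (a, b, c) = a*x^2 + b*x*y + c*y^2 with b^2 - 4ac = D,
where reduced means |b| <= a <= c, with b >= 0 whenever |b| = a or a = c, and primitive means gcd(a, b, c) = 1.
Reduced forces 3a^2 <= |D| = 1835, so 1 <= a <= 24; b must have the parity of D, and c = (b^2 - D)/(4a) must be an integer >= a.
Enumerate a = 1..24, b in [-a, a]:
  a=1: (1, 1, 459)  [1]
  a=2: none
  a=3: (3, -1, 153), (3, 1, 153)  [2]
  a=4: none
  a=5: (5, 5, 93)  [1]
  a=6..8: none
  a=9: (9, -1, 51), (9, 1, 51)  [2]
  a=10..14: none
  a=15: (15, -5, 31), (15, 5, 31)  [2]
  a=16: none
  a=17: (17, -1, 27), (17, 1, 27)  [2]
  a=18..24: none
Total reduced forms: 1 + 2 + 1 + 2 + 2 + 2 = 10
h = 10

10
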